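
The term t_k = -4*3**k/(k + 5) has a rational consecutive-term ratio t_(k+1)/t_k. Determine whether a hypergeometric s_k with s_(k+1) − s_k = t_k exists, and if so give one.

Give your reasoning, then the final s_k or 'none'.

none (Gosper's algorithm certifies no s_k)

t_(k+1)/t_k = 3*(k + 5)/(k + 6).
Gosper form: A/B · C(k+1)/C(k) with A=3*k + 15, B=k + 6, C=1.
Key eq: (3*k + 15)·f(k+1) = (k + 5)·f(k) + (1).
d = -1 from the (1,1,0) case.
Bound -1 < 0, so the key equation has no polynomial solution.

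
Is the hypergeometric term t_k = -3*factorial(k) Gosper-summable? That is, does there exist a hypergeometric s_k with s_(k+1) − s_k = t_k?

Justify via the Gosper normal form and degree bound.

The ratio is k + 1.
A = k + 1, B = 1, C = 1.
Solve (k + 1)·f(k+1) − (1)·f(k) = 1.
Degrees (1,0,0) ⇒ d ≤ -1.
d = -1 < 0 ⇒ no nonzero polynomial f; not summable.

No — key equation has no polynomial f.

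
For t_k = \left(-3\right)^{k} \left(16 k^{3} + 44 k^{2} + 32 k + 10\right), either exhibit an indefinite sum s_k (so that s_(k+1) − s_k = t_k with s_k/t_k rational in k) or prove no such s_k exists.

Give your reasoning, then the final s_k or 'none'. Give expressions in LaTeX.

The ratio is 3*(-8*k**3 - 46*k**2 - 84*k - 51)/(8*k**3 + 22*k**2 + 16*k + 5).
Factor: A=-3; B=1; C=k**3 + 11*k**2/4 + 2*k + 5/8.
Set up (-3)·f(k+1) − (1)·f(k) − (k**3 + 11*k**2/4 + 2*k + 5/8) = 0.
Degrees (0,0,3) ⇒ d ≤ 3.
Solving with deg f ≤ 3: f(k) = -(2*k - 1)*(2*k**2 + 2*k - 1)/16.
R(k) = B(k−1)·f(k)/C(k) = -(2*k - 1)*(2*k**2 + 2*k - 1)/(2*(8*k**3 + 22*k**2 + 16*k + 5)); s_k = R·t_k = (-3)**k*(-4*k**3 - 2*k**2 + 4*k - 1).
Check: Δs_k = (-3)**k*(16*k**3 + 44*k**2 + 32*k + 10). ✓

s_k = \left(-3\right)^{k} \left(- 4 k^{3} - 2 k^{2} + 4 k - 1\right)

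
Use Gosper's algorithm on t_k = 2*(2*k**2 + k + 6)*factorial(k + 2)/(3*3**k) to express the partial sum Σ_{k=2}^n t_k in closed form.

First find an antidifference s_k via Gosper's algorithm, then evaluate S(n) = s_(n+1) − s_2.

S(n) = -16 + 4*n*factorial(n + 3)/(3*3**n) + 2*factorial(n + 3)/(3*3**n)

Step 1: r(k) = (k + 3)*(k + 2*(k + 1)**2 + 7)/(3*(2*k**2 + k + 6)).
Gosper form: A/B · C(k+1)/C(k) with A=k/3 + 1, B=1, C=k**2 + k/2 + 3.
Key eq: (k/3 + 1)·f(k+1) = (1)·f(k) + (k**2 + k/2 + 3).
d = 1 from the (1,0,2) case.
Solving with deg f ≤ 1: f(k) = 3*(2*k - 1)/2.
So s_k = (B(k−1)f/C)·t_k = (3*(2*k - 1)/(2*k**2 + k + 6))·t_k = 2*(2*k - 1)*factorial(k + 2)/3**k.
Verify: 2*(2*k**2 + k + 6)*factorial(k + 2)/(3*3**k) matches t_k.
Evaluate: s_(n+1) = 2*3**(-n - 1)*(2*n + 1)*factorial(n + 3); subtract s_(2) = 16 ⇒ S(n) = -16 + 4*n*factorial(n + 3)/(3*3**n) + 2*factorial(n + 3)/(3*3**n).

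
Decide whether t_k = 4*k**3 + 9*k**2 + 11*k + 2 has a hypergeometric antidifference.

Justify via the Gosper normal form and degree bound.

Yes. s_k = k*(k**3 + k**2 + 2*k - 2).

r(k) = (4*k**3 + 21*k**2 + 41*k + 26)/(4*k**3 + 9*k**2 + 11*k + 2) after simplifying.
A = 1, B = 1, C = k**3 + 9*k**2/4 + 11*k/4 + 1/2.
Solve (1)·f(k+1) − (1)·f(k) = k**3 + 9*k**2/4 + 11*k/4 + 1/2.
From deg A=0, deg B=0, deg C=3: d=4.
A polynomial solution: f(k) = k*(k**3 + k**2 + 2*k - 2)/4.
R(k) = B(k−1)·f(k)/C(k) = k*(k**3 + k**2 + 2*k - 2)/(4*k**3 + 9*k**2 + 11*k + 2); s_k = R·t_k = k*(k**3 + k**2 + 2*k - 2).
Check: Δs_k = 4*k**3 + 9*k**2 + 11*k + 2. ✓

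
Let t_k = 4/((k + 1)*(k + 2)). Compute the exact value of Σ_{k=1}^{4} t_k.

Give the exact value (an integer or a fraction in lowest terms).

Compute t_(k+1)/t_k: get (k + 1)/(k + 3).
Normal form (A,B,C) = (k + 1, k + 3, 1).
f must satisfy (k + 1)·f(k+1) − (k + 2)·f(k) = 1.
Degrees (1,1,0) ⇒ d ≤ 1.
A polynomial solution: f(k) = k.
R(k) = B(k−1)·f(k)/C(k) = k*(k + 2); s_k = R·t_k = 4*k/(k + 1).
Δs = 4/(k**2 + 3*k + 2), as required.
Σ_(k=1)^(4) t_k = s_(5) − s_(1) = 10/3 − (2) = 4/3.

Σ = 4/3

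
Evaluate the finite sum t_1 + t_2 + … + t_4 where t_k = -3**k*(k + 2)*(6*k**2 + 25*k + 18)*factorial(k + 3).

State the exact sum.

Σ = -538876584

The ratio is 3*(k + 3)*(k + 4)*(25*k + 6*(k + 1)**2 + 43)/((k + 2)*(6*k**2 + 25*k + 18)).
Factor: A=3*k + 12; B=1; C=k**3 + 37*k**2/6 + 34*k/3 + 6.
Need (3*k + 12)·f(k+1) − (1)·f(k) = k**3 + 37*k**2/6 + 34*k/3 + 6.
From deg A=1, deg B=0, deg C=3: d=2.
A polynomial solution: f(k) = k*(2*k + 1)/6.
Get s_k = R·t_k = -3**k*k*(2*k + 1)*factorial(k + 3) with R(k) = B(k−1)f(k)/C(k) = k*(2*k + 1)/((k + 2)*(6*k**2 + 25*k + 18)).
s_(k+1) − s_k = -3**k*(k + 2)*(6*k**2 + 25*k + 18)*factorial(k + 3) = t_k.
Sum = s_(5) − s_(1); s_(5) = -538876800, s_(1) = -216 ⇒ -538876584.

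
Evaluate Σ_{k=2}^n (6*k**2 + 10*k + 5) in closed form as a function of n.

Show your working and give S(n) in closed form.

S(n) = 2*n**3 + 8*n**2 + 11*n - 21

Step 1: r(k) = (6*k**2 + 22*k + 21)/(6*k**2 + 10*k + 5).
Factor: A=1; B=1; C=k**2 + 5*k/3 + 5/6.
Key eq: (1)·f(k+1) = (1)·f(k) + (k**2 + 5*k/3 + 5/6).
Bound: deg f ≤ 3.
A polynomial solution: f(k) = k*(2*k**2 + 2*k + 1)/6.
Get s_k = R·t_k = k*(2*k**2 + 2*k + 1) with R(k) = B(k−1)f(k)/C(k) = k*(2*k**2 + 2*k + 1)/(6*k**2 + 10*k + 5).
Δs = 6*k**2 + 10*k + 5, as required.
Evaluate: s_(n+1) = 2*n**3 + 8*n**2 + 11*n + 5; subtract s_(2) = 26 ⇒ S(n) = 2*n**3 + 8*n**2 + 11*n - 21.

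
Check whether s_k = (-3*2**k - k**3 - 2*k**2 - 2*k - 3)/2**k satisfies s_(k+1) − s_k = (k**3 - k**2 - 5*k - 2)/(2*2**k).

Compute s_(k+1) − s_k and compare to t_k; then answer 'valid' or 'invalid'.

s_(k+1) = (-6*2**k - k**3 - 5*k**2 - 9*k - 8)/(2*2**k)
s_(k+1) − s_k = (k**3 - k**2 - 5*k - 2)/(2*2**k)
(s_(k+1) − s_k) − t_k = 0

valid (s_(k+1) − s_k reduces to t_k)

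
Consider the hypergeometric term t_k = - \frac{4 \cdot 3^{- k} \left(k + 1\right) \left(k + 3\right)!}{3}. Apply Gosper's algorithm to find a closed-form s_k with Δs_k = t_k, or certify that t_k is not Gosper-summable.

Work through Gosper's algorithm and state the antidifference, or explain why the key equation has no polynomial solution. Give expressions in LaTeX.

r(k) = (k + 2)*(k + 4)/(3*(k + 1)) after simplifying.
Gosper form: A/B · C(k+1)/C(k) with A=k/3 + 4/3, B=1, C=k + 1.
f must satisfy (k/3 + 4/3)·f(k+1) − (1)·f(k) = k + 1.
d = 0 from the (1,0,1) case.
Match coefficients ⇒ f(k) = 3.
Certificate R = B(k−1)f/C = 3/(k + 1) gives s_k = -4*factorial(k + 3)/3**k.
Verify: -4*(k + 1)*factorial(k + 3)/(3*3**k) matches t_k.

s_k = - 4 \cdot 3^{- k} \left(k + 3\right)!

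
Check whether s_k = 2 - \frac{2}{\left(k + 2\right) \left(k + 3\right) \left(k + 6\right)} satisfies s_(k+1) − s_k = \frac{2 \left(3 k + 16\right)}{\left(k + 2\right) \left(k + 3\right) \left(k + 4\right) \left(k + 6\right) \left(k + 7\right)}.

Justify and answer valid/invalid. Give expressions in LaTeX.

s_(k+1) = 2 - 2/((k + 3)*(k + 4)*(k + 7))
s_(k+1) − s_k = 2*(3*k + 16)/(k**5 + 22*k**4 + 185*k**3 + 740*k**2 + 1404*k + 1008)
(s_(k+1) − s_k) − t_k = 0

valid; difference matches t_k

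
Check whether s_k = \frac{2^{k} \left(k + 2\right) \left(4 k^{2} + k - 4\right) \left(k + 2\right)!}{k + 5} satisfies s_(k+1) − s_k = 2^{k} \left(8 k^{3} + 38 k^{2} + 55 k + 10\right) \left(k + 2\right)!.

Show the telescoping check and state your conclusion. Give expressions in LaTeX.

Invalid: residual - \frac{3 \cdot 2^{k} \left(8 k^{4} + 78 k^{3} + 241 k^{2} + 284 k + 54\right) \left(k + 2\right)!}{\left(k + 5\right) \left(k + 6\right)} ≠ 0.

s_(k+1) = 2**(k + 1)*(k + 3)*(4*k**2 + 9*k + 1)*factorial(k + 3)/(k + 6)
s_(k+1) − s_k = 2**k*(8*k**5 + 102*k**4 + 479*k**3 + 1032*k**2 + 908*k + 138)*factorial(k + 2)/((k + 5)*(k + 6))
(s_(k+1) − s_k) − t_k = -3*2**k*(8*k**4 + 78*k**3 + 241*k**2 + 284*k + 54)*factorial(k + 2)/((k + 5)*(k + 6))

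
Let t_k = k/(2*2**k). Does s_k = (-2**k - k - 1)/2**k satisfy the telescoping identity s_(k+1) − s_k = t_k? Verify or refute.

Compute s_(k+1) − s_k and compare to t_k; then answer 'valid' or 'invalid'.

s_(k+1) = (-2*2**k - k - 2)/(2*2**k)
s_(k+1) − s_k = k/(2*2**k)
(s_(k+1) − s_k) − t_k = 0

valid; difference matches t_k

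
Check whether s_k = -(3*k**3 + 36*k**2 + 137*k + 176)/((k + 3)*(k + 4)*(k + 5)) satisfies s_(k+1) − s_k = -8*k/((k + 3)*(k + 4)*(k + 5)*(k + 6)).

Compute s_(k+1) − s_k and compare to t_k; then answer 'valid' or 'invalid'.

s_(k+1) = (-137*k - 3*(k + 1)**3 - 36*(k + 1)**2 - 313)/((k + 4)*(k + 5)*(k + 6))
s_(k+1) − s_k = -8*k/(k**4 + 18*k**3 + 119*k**2 + 342*k + 360)
(s_(k+1) − s_k) − t_k = 0

Valid: the claim telescopes to t_k.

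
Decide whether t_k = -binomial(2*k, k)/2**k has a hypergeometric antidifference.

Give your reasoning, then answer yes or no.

No. Not Gosper-summable.

Step 1: r(k) = (2*k + 1)/(k + 1).
A = 2*k + 1, B = k + 1, C = 1.
Need (2*k + 1)·f(k+1) − (k)·f(k) = 1.
Bound: deg f ≤ -1.
Bound -1 < 0, so the key equation has no polynomial solution.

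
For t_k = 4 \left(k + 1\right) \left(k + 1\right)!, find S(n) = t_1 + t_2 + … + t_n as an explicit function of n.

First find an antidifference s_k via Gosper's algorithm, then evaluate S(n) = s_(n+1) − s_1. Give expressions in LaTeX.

S(n) = 4 \left(n + 2\right)! - 8

t_(k+1)/t_k = (k + 2)**2/(k + 1).
A = k + 2, B = 1, C = k + 1.
Solve (k + 2)·f(k+1) − (1)·f(k) = k + 1.
Bound: deg f ≤ 0.
Match coefficients ⇒ f(k) = 1.
Then R = B(k−1)f/C = 1/(k + 1), so s_k = R(k)·t_k = 4*factorial(k + 1).
Verify: 4*(k + 1)*factorial(k + 1) matches t_k.
Σ_(k=1)^n t_k = s_(n+1) − s_(1) = (4*factorial(n + 2)) − (8), i.e. 4*factorial(n + 2) - 8.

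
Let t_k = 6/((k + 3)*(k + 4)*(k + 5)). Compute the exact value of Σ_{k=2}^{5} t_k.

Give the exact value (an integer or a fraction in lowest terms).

Σ = 1/15

Compute t_(k+1)/t_k: get (k + 3)/(k + 6).
Take A(k)=k + 3, B(k)=k + 6, C(k)=1.
Set up (k + 3)·f(k+1) − (k + 5)·f(k) − (1) = 0.
d = 2 from the (1,1,0) case.
Solving with deg f ≤ 2: f(k) = k*(k + 7)/24.
So s_k = (B(k−1)f/C)·t_k = (k*(k + 5)*(k + 7)/24)·t_k = k*(k + 7)/(4*(k + 3)*(k + 4)).
Check: Δs_k = 6/(k**3 + 12*k**2 + 47*k + 60). ✓
Evaluate s at k=6 and k=2: 13/60 and 3/20; difference 1/15.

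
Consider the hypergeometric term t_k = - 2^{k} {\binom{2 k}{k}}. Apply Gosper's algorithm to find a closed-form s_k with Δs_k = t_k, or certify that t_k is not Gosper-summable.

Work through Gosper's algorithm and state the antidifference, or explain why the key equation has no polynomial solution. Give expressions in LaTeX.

Ratio r(k) = 4*(2*k + 1)/(k + 1).
Gosper form: A/B · C(k+1)/C(k) with A=8*k + 4, B=k + 1, C=1.
f must satisfy (8*k + 4)·f(k+1) − (k)·f(k) = 1.
From deg A=1, deg B=1, deg C=0: d=-1.
Negative degree bound (-1): no f exists, t_k not Gosper-summable.

none (Gosper's algorithm certifies no s_k)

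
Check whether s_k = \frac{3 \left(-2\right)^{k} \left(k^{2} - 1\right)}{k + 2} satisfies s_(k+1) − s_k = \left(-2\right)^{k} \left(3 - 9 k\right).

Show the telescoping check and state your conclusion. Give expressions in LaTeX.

Invalid: residual \frac{9 \left(-2\right)^{k} \left(k^{2} + 2 k - 1\right)}{k^{2} + 5 k + 6} ≠ 0.

s_(k+1) = 6*(-2)**k*k*(-k - 2)/(k + 3)
s_(k+1) − s_k = (-2)**k*(-9*k**3 - 33*k**2 - 21*k + 9)/(k**2 + 5*k + 6)
(s_(k+1) − s_k) − t_k = 9*(-2)**k*(k**2 + 2*k - 1)/(k**2 + 5*k + 6)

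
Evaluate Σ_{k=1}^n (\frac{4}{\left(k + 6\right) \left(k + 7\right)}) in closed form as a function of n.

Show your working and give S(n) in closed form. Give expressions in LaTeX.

S(n) = \frac{4 n}{7 \left(n + 7\right)}

r(k) = (k + 6)/(k + 8) after simplifying.
Take A(k)=k + 6, B(k)=k + 8, C(k)=1.
Need (k + 6)·f(k+1) − (k + 7)·f(k) = 1.
From deg A=1, deg B=1, deg C=0: d=1.
Coefficient equations give f(k) = k/6.
So s_k = (B(k−1)f/C)·t_k = (k*(k + 7)/6)·t_k = 2*k/(3*(k + 6)).
Verify: 4/(k**2 + 13*k + 42) matches t_k.
Evaluate: s_(n+1) = 2*(n + 1)/(3*(n + 7)); subtract s_(1) = 2/21 ⇒ S(n) = 4*n/(7*(n + 7)).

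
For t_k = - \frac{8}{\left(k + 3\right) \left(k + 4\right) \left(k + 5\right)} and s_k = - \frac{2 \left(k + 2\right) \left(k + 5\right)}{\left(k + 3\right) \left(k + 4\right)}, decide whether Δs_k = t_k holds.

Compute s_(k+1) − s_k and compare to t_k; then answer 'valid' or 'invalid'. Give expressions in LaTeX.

valid (s_(k+1) − s_k reduces to t_k)

s_(k+1) = -2*(k + 3)*(k + 6)/((k + 4)*(k + 5))
s_(k+1) − s_k = -8/(k**3 + 12*k**2 + 47*k + 60)
(s_(k+1) − s_k) − t_k = 0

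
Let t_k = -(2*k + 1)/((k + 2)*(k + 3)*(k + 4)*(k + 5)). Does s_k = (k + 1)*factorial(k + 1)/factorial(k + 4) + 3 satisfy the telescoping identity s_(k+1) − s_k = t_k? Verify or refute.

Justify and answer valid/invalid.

valid (s_(k+1) − s_k reduces to t_k)

s_(k+1) = (k + 2)*factorial(k + 2)/factorial(k + 5) + 3
s_(k+1) − s_k = -(2*k + 1)/((k + 2)*(k + 3)*(k + 4)*(k + 5))
(s_(k+1) − s_k) − t_k = 0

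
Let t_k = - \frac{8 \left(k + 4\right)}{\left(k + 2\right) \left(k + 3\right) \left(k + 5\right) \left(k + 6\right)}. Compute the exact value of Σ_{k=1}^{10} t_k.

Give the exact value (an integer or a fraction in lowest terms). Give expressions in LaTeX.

Σ = -95/468

Step 1: r(k) = (k + 2)*(k + 5)**2/((k + 4)**2*(k + 7)).
Normal form (A,B,C) = (k + 2, k + 7, k**2 + 8*k + 16).
f must satisfy (k + 2)·f(k+1) − (k + 6)·f(k) = k**2 + 8*k + 16.
Bound: deg f ≤ 4.
Solve for f: f(k) = k*(k + 3)*(k + 4)*(k + 7)/20 (degree 4 ≤ 4).
Certificate R = B(k−1)f/C = k*(k + 3)*(k + 6)*(k + 7)/(20*(k + 4)) gives s_k = 2*k*(-k - 7)/(5*(k**2 + 7*k + 10)).
s_(k+1) − s_k = 8*(-k - 4)/(k**4 + 16*k**3 + 91*k**2 + 216*k + 180) = t_k.
Telescoping: Σ = s_(11) − s_(1) = -99/260 − (-8/45) = -95/468.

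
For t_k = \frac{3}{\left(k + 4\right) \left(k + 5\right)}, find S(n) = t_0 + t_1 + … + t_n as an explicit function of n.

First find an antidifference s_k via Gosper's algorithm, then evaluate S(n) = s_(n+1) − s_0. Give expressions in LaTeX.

S(n) = \frac{3 \left(n + 1\right)}{4 \left(n + 5\right)}

r(k) = (k + 4)/(k + 6) after simplifying.
Take A(k)=k + 4, B(k)=k + 6, C(k)=1.
Set up (k + 4)·f(k+1) − (k + 5)·f(k) − (1) = 0.
Bound: deg f ≤ 1.
Coefficient equations give f(k) = k/4.
Then R = B(k−1)f/C = k*(k + 5)/4, so s_k = R(k)·t_k = 3*k/(4*(k + 4)).
Check: Δs_k = 3/(k**2 + 9*k + 20). ✓
Σ_(k=0)^n t_k = s_(n+1) − s_(0) = (3*(n + 1)/(4*(n + 5))) − (0), i.e. 3*(n + 1)/(4*(n + 5)).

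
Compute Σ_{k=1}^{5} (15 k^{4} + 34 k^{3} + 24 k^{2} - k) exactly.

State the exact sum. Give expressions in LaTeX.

Σ = 23640

Compute t_(k+1)/t_k: get (15*k**4 + 94*k**3 + 216*k**2 + 209*k + 72)/(k*(15*k**3 + 34*k**2 + 24*k - 1)).
Gosper form: A/B · C(k+1)/C(k) with A=1, B=1, C=k**4 + 34*k**3/15 + 8*k**2/5 - k/15.
Solve (1)·f(k+1) − (1)·f(k) = k**4 + 34*k**3/15 + 8*k**2/5 - k/15.
d = 5 from the (0,0,4) case.
Match coefficients ⇒ f(k) = k*(k - 1)*(3*k**3 + 4*k**2 - 4)/15.
Then R = B(k−1)f/C = (k - 1)*(3*k**3 + 4*k**2 - 4)/(15*k**3 + 34*k**2 + 24*k - 1), so s_k = R(k)·t_k = k*(3*k**4 + k**3 - 4*k**2 - 4*k + 4).
Δs = k*(15*k**3 + 34*k**2 + 24*k - 1), as required.
Telescoping: Σ = s_(6) − s_(1) = 23640 − (0) = 23640.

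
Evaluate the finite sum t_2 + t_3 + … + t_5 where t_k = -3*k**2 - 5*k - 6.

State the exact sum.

t_(k+1)/t_k = (3*k**2 + 11*k + 14)/(3*k**2 + 5*k + 6).
A = 1, B = 1, C = k**2 + 5*k/3 + 2.
Set up (1)·f(k+1) − (1)·f(k) − (k**2 + 5*k/3 + 2) = 0.
Degrees (0,0,2) ⇒ d ≤ 3.
Coefficient equations give f(k) = k*(k**2 + k + 4)/3.
So s_k = (B(k−1)f/C)·t_k = (k*(k**2 + k + 4)/(3*k**2 + 5*k + 6))·t_k = k*(-k**2 - k - 4).
Check: Δs_k = -3*k**2 - 5*k - 6. ✓
Σ_(k=2)^(5) t_k = s_(6) − s_(2) = -276 − (-20) = -256.

Σ = -256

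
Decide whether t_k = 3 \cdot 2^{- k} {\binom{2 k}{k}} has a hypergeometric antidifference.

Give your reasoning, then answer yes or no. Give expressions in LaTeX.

No — key equation has no polynomial f.

Ratio r(k) = (2*k + 1)/(k + 1).
Gosper form: A/B · C(k+1)/C(k) with A=2*k + 1, B=k + 1, C=1.
Set up (2*k + 1)·f(k+1) − (k)·f(k) − (1) = 0.
Degrees (1,1,0) ⇒ d ≤ -1.
deg f ≤ -1 is impossible — no certificate.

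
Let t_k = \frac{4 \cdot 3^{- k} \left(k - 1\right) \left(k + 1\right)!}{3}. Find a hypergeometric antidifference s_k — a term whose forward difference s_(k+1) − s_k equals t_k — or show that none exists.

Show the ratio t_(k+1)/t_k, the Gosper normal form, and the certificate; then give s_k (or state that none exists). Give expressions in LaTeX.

s_k = 4 \cdot 3^{- k} \left(k + 1\right)!

Compute t_(k+1)/t_k: get k*(k + 2)/(3*(k - 1)).
So A=k/3 + 2/3 and B=1, with C=k - 1.
Key eq: (k/3 + 2/3)·f(k+1) = (1)·f(k) + (k - 1).
Degrees (1,0,1) ⇒ d ≤ 0.
A polynomial solution: f(k) = 3.
Certificate R = B(k−1)f/C = 3/(k - 1) gives s_k = 4*factorial(k + 1)/3**k.
Check: Δs_k = 4*(k - 1)*factorial(k + 1)/(3*3**k). ✓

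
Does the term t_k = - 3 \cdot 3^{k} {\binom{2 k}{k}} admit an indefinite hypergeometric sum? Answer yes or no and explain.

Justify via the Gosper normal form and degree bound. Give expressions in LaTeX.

No — t_k has no hypergeometric antidifference.

r(k) = 6*(2*k + 1)/(k + 1) after simplifying.
Factor: A=12*k + 6; B=k + 1; C=1.
Need (12*k + 6)·f(k+1) − (k)·f(k) = 1.
Bound: deg f ≤ -1.
Negative degree bound (-1): no f exists, t_k not Gosper-summable.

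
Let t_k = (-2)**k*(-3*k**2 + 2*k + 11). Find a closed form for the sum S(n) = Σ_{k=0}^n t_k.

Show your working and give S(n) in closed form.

The ratio is 2*(-3*k**2 - 4*k + 10)/(3*k**2 - 2*k - 11).
Gosper form: A/B · C(k+1)/C(k) with A=-2, B=1, C=k**2 - 2*k/3 - 11/3.
Solve (-2)·f(k+1) − (1)·f(k) = k**2 - 2*k/3 - 11/3.
deg f ≤ 2 (via 0,0,2).
Coefficient equations give f(k) = -(k - 3)*(k + 1)/3.
Then R = B(k−1)f/C = -(k - 3)*(k + 1)/(3*k**2 - 2*k - 11), so s_k = R(k)·t_k = (-2)**k*(k**2 - 2*k - 3).
Δs = (-2)**k*(-3*k**2 + 2*k + 11), as required.
Telescope: S(n) = s_(n+1) − s_(0) = (-2)**(n + 1)*(n**2 - 4) − (-3) = (-2)**(n + 1)*n**2 - (-2)**(n + 3) + 3.

S(n) = (-2)**(n + 1)*n**2 - (-2)**(n + 3) + 3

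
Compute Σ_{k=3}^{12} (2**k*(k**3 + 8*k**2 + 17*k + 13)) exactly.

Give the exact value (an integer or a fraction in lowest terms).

Σ = 21093960

The ratio is 2*(k**3 + 11*k**2 + 36*k + 39)/(k**3 + 8*k**2 + 17*k + 13).
Normal form (A,B,C) = (2, 1, k**3 + 8*k**2 + 17*k + 13).
f must satisfy (2)·f(k+1) − (1)·f(k) = k**3 + 8*k**2 + 17*k + 13.
From deg A=0, deg B=0, deg C=3: d=3.
Solve for f: f(k) = k**3 + 2*k**2 + 3*k + 1 (degree 3 ≤ 3).
Certificate R = B(k−1)f/C = (k**3 + 2*k**2 + 3*k + 1)/(k**3 + 8*k**2 + 17*k + 13) gives s_k = 2**k*(k**3 + 2*k**2 + 3*k + 1).
Verify: 2**k*(k**3 + 8*k**2 + 17*k + 13) matches t_k.
Telescoping: Σ = s_(13) − s_(3) = 21094400 − (440) = 21093960.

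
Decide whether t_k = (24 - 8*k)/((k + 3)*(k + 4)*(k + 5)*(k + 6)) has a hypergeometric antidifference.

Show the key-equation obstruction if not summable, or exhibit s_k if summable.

Ratio r(k) = (k - 2)*(k + 3)/((k - 3)*(k + 7)).
Take A(k)=k + 3, B(k)=k + 7, C(k)=k - 3.
Need (k + 3)·f(k+1) − (k + 6)·f(k) = k - 3.
deg f ≤ 3 (via 1,1,1).
Solving with deg f ≤ 3: f(k) = -k*(k**2 + 12*k + 107)/120.
So s_k = (B(k−1)f/C)·t_k = (-k*(k + 6)*(k**2 + 12*k + 107)/(120*(k - 3)))·t_k = k*(k**2 + 12*k + 107)/(15*(k + 3)*(k + 4)*(k + 5)).
Check: Δs_k = 8*(3 - k)/(k**4 + 18*k**3 + 119*k**2 + 342*k + 360). ✓

Yes. s_k = k*(k**2 + 12*k + 107)/(15*(k + 3)*(k + 4)*(k + 5)).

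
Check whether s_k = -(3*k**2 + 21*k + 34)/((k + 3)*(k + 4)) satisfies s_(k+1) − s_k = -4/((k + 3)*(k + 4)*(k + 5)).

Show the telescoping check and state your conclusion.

s_(k+1) = (-21*k - 3*(k + 1)**2 - 55)/((k + 4)*(k + 5))
s_(k+1) − s_k = -4/(k**3 + 12*k**2 + 47*k + 60)
(s_(k+1) − s_k) − t_k = 0

valid; difference matches t_k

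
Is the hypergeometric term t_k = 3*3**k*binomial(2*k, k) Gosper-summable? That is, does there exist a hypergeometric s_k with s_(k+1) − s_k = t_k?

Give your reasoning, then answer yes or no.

No; the degree bound rules out any f.

r(k) = 6*(2*k + 1)/(k + 1) after simplifying.
Normal form (A,B,C) = (12*k + 6, k + 1, 1).
Set up (12*k + 6)·f(k+1) − (k)·f(k) − (1) = 0.
Bound: deg f ≤ -1.
d = -1 < 0 ⇒ no nonzero polynomial f; not summable.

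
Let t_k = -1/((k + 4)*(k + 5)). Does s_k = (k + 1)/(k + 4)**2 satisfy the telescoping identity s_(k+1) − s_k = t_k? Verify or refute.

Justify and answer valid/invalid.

Invalid: residual 3*(2*k + 9)/(k**4 + 18*k**3 + 121*k**2 + 360*k + 400) ≠ 0.

s_(k+1) = (k + 2)/(k + 5)**2
s_(k+1) − s_k = (-k**2 - 3*k + 7)/(k**4 + 18*k**3 + 121*k**2 + 360*k + 400)
(s_(k+1) − s_k) − t_k = 3*(2*k + 9)/(k**4 + 18*k**3 + 121*k**2 + 360*k + 400)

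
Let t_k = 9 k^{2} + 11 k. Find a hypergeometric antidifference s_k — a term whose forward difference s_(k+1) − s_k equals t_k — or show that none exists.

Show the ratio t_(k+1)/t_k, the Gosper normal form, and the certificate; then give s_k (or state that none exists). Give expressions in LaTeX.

s_k = k \left(3 k^{2} + k - 4\right)

r(k) = (9*k**2 + 29*k + 20)/(k*(9*k + 11)) after simplifying.
Gosper form: A/B · C(k+1)/C(k) with A=1, B=1, C=k**2 + 11*k/9.
Solve (1)·f(k+1) − (1)·f(k) = k**2 + 11*k/9.
d = 3 from the (0,0,2) case.
Match coefficients ⇒ f(k) = k*(k - 1)*(3*k + 4)/9.
R(k) = B(k−1)·f(k)/C(k) = (k - 1)*(3*k + 4)/(9*k + 11); s_k = R·t_k = k*(3*k**2 + k - 4).
s_(k+1) − s_k = k*(9*k + 11) = t_k.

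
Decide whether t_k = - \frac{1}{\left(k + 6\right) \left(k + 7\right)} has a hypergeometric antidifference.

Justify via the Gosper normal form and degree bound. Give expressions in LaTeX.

Step 1: r(k) = (k + 6)/(k + 8).
Normal form (A,B,C) = (k + 6, k + 8, 1).
f must satisfy (k + 6)·f(k+1) − (k + 7)·f(k) = 1.
Bound: deg f ≤ 1.
Solve for f: f(k) = k/6 (degree 1 ≤ 1).
So s_k = (B(k−1)f/C)·t_k = (k*(k + 7)/6)·t_k = -k/(6*k + 36).
Verify: -1/(k**2 + 13*k + 42) matches t_k.

Yes. s_k = - \frac{k}{6 k + 36}.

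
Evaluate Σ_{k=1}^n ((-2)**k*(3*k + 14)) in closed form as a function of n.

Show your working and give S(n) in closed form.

t_(k+1)/t_k = 2*(-3*k - 17)/(3*k + 14).
Normal form (A,B,C) = (-2, 1, k + 14/3).
Need (-2)·f(k+1) − (1)·f(k) = k + 14/3.
deg f ≤ 1 (via 0,0,1).
A polynomial solution: f(k) = -(k + 4)/3.
Certificate R = B(k−1)f/C = -(k + 4)/(3*k + 14) gives s_k = (-2)**k*(-k - 4).
s_(k+1) − s_k = (-2)**k*(3*k + 14) = t_k.
s_(n+1) = 2*(-2)**n*(n + 5) and s_(1) = 10, so S(n) = 2*(-2)**n*n + 10*(-2)**n - 10.

S(n) = 2*(-2)**n*n + 10*(-2)**n - 10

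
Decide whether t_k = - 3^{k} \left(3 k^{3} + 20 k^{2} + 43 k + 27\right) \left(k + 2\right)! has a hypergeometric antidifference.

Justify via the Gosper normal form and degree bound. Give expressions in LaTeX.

Yes. s_k = - 3^{k} k \left(k + 2\right) \left(k + 2\right)!.

t_(k+1)/t_k = 3*(3*k**4 + 38*k**3 + 179*k**2 + 369*k + 279)/(3*k**3 + 20*k**2 + 43*k + 27).
A = 3*k + 9, B = 1, C = k**3 + 20*k**2/3 + 43*k/3 + 9.
Key eq: (3*k + 9)·f(k+1) = (1)·f(k) + (k**3 + 20*k**2/3 + 43*k/3 + 9).
From deg A=1, deg B=0, deg C=3: d=2.
Solve for f: f(k) = k*(k + 2)/3 (degree 2 ≤ 2).
R(k) = B(k−1)·f(k)/C(k) = k*(k + 2)/(3*k**3 + 20*k**2 + 43*k + 27); s_k = R·t_k = -3**k*k*(k + 2)*factorial(k + 2).
Δs = -3**k*(3*k**3 + 20*k**2 + 43*k + 27)*factorial(k + 2), as required.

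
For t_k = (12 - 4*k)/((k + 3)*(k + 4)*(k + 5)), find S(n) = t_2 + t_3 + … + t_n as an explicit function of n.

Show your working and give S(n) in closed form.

Ratio r(k) = (k - 2)*(k + 3)/((k - 3)*(k + 6)).
A = k + 3, B = k + 6, C = k - 3.
Key eq: (k + 3)·f(k+1) = (k + 5)·f(k) + (k - 3).
Bound: deg f ≤ 2.
Match coefficients ⇒ f(k) = -k.
Then R = B(k−1)f/C = -k*(k + 5)/(k - 3), so s_k = R(k)·t_k = 4*k/((k + 3)*(k + 4)).
Verify: 4*(3 - k)/(k**3 + 12*k**2 + 47*k + 60) matches t_k.
Evaluate: s_(n+1) = 4*(n + 1)/(n**2 + 9*n + 20); subtract s_(2) = 4/15 ⇒ S(n) = 4*(-n**2 + 6*n - 5)/(15*(n**2 + 9*n + 20)).

S(n) = 4*(-n**2 + 6*n - 5)/(15*(n**2 + 9*n + 20))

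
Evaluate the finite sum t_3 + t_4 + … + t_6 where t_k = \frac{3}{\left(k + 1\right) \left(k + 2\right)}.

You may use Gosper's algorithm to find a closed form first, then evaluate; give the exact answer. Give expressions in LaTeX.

Compute t_(k+1)/t_k: get (k + 1)/(k + 3).
A = k + 1, B = k + 3, C = 1.
f must satisfy (k + 1)·f(k+1) − (k + 2)·f(k) = 1.
Bound: deg f ≤ 1.
Solving with deg f ≤ 1: f(k) = k.
Get s_k = R·t_k = 3*k/(k + 1) with R(k) = B(k−1)f(k)/C(k) = k*(k + 2).
Verify: 3/(k**2 + 3*k + 2) matches t_k.
Σ_(k=3)^(6) t_k = s_(7) − s_(3) = 21/8 − (9/4) = 3/8.

Σ = 3/8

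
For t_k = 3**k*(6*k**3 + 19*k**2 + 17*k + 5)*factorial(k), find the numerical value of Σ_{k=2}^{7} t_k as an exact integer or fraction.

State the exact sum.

Compute t_(k+1)/t_k: get 3*(6*k**4 + 43*k**3 + 110*k**2 + 120*k + 47)/(6*k**3 + 19*k**2 + 17*k + 5).
Take A(k)=3*k + 3, B(k)=1, C(k)=k**3 + 19*k**2/6 + 17*k/6 + 5/6.
Solve (3*k + 3)·f(k+1) − (1)·f(k) = k**3 + 19*k**2/6 + 17*k/6 + 5/6.
From deg A=1, deg B=0, deg C=3: d=2.
Solve for f: f(k) = (2*k**2 + k - 2)/6 (degree 2 ≤ 2).
R(k) = B(k−1)·f(k)/C(k) = (2*k**2 + k - 2)/(6*k**3 + 19*k**2 + 17*k + 5); s_k = R·t_k = 3**k*(2*k**2 + k - 2)*factorial(k).
Check: Δs_k = 3**k*(6*k**3 + 19*k**2 + 17*k + 5)*factorial(k). ✓
Telescoping: Σ = s_(8) − s_(2) = 35448295680 − (144) = 35448295536.

Σ = 35448295536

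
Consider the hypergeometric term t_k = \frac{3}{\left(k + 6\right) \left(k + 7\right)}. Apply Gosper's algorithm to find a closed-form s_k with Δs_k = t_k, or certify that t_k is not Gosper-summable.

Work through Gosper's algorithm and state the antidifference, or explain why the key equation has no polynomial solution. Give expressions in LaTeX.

Ratio r(k) = (k + 6)/(k + 8).
Factor: A=k + 6; B=k + 8; C=1.
Key eq: (k + 6)·f(k+1) = (k + 7)·f(k) + (1).
Bound: deg f ≤ 1.
Solving with deg f ≤ 1: f(k) = k/6.
So s_k = (B(k−1)f/C)·t_k = (k*(k + 7)/6)·t_k = k/(2*(k + 6)).
Check: Δs_k = 3/(k**2 + 13*k + 42). ✓

s_k = \frac{k}{2 \left(k + 6\right)}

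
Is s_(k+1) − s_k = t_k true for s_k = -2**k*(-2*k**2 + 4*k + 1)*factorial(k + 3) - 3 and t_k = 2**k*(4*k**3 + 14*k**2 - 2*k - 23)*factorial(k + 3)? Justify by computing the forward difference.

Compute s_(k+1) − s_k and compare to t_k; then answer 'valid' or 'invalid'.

Valid: the claim telescopes to t_k.

s_(k+1) = -2**(k + 1)*(4*k - 2*(k + 1)**2 + 5)*factorial(k + 4) - 3
s_(k+1) − s_k = 2**k*(4*k**3 + 14*k**2 - 2*k - 23)*factorial(k + 3)
(s_(k+1) − s_k) − t_k = 0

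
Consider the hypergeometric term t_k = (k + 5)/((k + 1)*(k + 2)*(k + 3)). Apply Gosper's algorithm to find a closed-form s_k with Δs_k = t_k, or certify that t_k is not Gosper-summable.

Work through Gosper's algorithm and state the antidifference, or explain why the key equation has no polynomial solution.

s_k = k*(3*k + 7)/(2*(k + 1)*(k + 2))

The ratio is (k + 1)*(k + 6)/((k + 4)*(k + 5)).
Take A(k)=k + 1, B(k)=k + 4, C(k)=k + 5.
Solve (k + 1)·f(k+1) − (k + 3)·f(k) = k + 5.
Degrees (1,1,1) ⇒ d ≤ 2.
Match coefficients ⇒ f(k) = k*(3*k + 7)/2.
So s_k = (B(k−1)f/C)·t_k = (k*(k + 3)*(3*k + 7)/(2*(k + 5)))·t_k = k*(3*k + 7)/(2*(k + 1)*(k + 2)).
Check: Δs_k = (k + 5)/(k**3 + 6*k**2 + 11*k + 6). ✓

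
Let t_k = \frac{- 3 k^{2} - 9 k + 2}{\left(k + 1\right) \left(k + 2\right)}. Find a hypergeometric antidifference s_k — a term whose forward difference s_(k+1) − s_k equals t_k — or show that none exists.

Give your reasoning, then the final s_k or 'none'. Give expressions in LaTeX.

The ratio is (k + 1)*(9*k + 3*(k + 1)**2 + 7)/((k + 3)*(3*k**2 + 9*k - 2)).
Normal form (A,B,C) = (k + 1, k + 3, k**2 + 3*k - 2/3).
Key eq: (k + 1)·f(k+1) = (k + 2)·f(k) + (k**2 + 3*k - 2/3).
From deg A=1, deg B=1, deg C=2: d=2.
A polynomial solution: f(k) = k*(3*k - 5)/3.
Get s_k = R·t_k = k*(5 - 3*k)/(k + 1) with R(k) = B(k−1)f(k)/C(k) = k*(k + 2)*(3*k - 5)/(3*k**2 + 9*k - 2).
Check: Δs_k = (-3*k**2 - 9*k + 2)/(k**2 + 3*k + 2). ✓

s_k = \frac{k \left(5 - 3 k\right)}{k + 1}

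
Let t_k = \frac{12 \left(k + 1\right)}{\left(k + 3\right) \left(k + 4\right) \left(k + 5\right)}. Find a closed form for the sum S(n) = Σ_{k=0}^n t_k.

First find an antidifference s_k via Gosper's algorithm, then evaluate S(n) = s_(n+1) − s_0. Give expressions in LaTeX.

S(n) = \frac{2 \left(n^{2} + 3 n + 2\right)}{n^{2} + 9 n + 20}

t_(k+1)/t_k = (k + 2)*(k + 3)/((k + 1)*(k + 6)).
Gosper form: A/B · C(k+1)/C(k) with A=k + 3, B=k + 6, C=k + 1.
Key eq: (k + 3)·f(k+1) = (k + 5)·f(k) + (k + 1).
d = 2 from the (1,1,1) case.
A polynomial solution: f(k) = k*(k + 1)/6.
Certificate R = B(k−1)f/C = k*(k + 5)/6 gives s_k = 2*k*(k + 1)/((k + 3)*(k + 4)).
Verify: 12*(k + 1)/(k**3 + 12*k**2 + 47*k + 60) matches t_k.
s_(n+1) = 2*(n**2 + 3*n + 2)/(n**2 + 9*n + 20) and s_(0) = 0, so S(n) = 2*(n**2 + 3*n + 2)/(n**2 + 9*n + 20).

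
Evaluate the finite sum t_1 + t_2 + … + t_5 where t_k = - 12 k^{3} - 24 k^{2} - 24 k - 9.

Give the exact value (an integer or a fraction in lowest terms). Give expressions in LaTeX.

Σ = -4425

t_(k+1)/t_k = (4*k**3 + 20*k**2 + 36*k + 23)/(4*k**3 + 8*k**2 + 8*k + 3).
Normal form (A,B,C) = (1, 1, k**3 + 2*k**2 + 2*k + 3/4).
Need (1)·f(k+1) − (1)·f(k) = k**3 + 2*k**2 + 2*k + 3/4.
Bound: deg f ≤ 4.
Match coefficients ⇒ f(k) = k*(3*k**3 + 2*k**2 + 3*k + 1)/12.
R(k) = B(k−1)·f(k)/C(k) = k*(3*k**3 + 2*k**2 + 3*k + 1)/(3*(4*k**3 + 8*k**2 + 8*k + 3)); s_k = R·t_k = k*(-3*k**3 - 2*k**2 - 3*k - 1).
Check: Δs_k = -12*k**3 - 24*k**2 - 24*k - 9. ✓
Σ_(k=1)^(5) t_k = s_(6) − s_(1) = -4434 − (-9) = -4425.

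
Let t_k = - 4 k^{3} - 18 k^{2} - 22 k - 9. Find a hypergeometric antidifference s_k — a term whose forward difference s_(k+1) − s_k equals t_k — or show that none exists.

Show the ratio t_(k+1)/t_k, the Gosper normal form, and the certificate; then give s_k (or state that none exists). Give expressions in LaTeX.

s_k = k \left(- k^{3} - 4 k^{2} - 3 k - 1\right)

Compute t_(k+1)/t_k: get (4*k**3 + 30*k**2 + 70*k + 53)/(4*k**3 + 18*k**2 + 22*k + 9).
So A=1 and B=1, with C=k**3 + 9*k**2/2 + 11*k/2 + 9/4.
Need (1)·f(k+1) − (1)·f(k) = k**3 + 9*k**2/2 + 11*k/2 + 9/4.
deg f ≤ 4 (via 0,0,3).
Coefficient equations give f(k) = k*(k**3 + 4*k**2 + 3*k + 1)/4.
So s_k = (B(k−1)f/C)·t_k = (k*(k**3 + 4*k**2 + 3*k + 1)/(4*k**3 + 18*k**2 + 22*k + 9))·t_k = k*(-k**3 - 4*k**2 - 3*k - 1).
Check: Δs_k = -4*k**3 - 18*k**2 - 22*k - 9. ✓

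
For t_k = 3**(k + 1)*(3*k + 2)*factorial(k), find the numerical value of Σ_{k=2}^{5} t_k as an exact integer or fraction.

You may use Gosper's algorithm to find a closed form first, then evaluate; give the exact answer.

Ratio r(k) = 3*(k + 1)*(3*k + 5)/(3*k + 2).
A = 3*k + 3, B = 1, C = k + 2/3.
Set up (3*k + 3)·f(k+1) − (1)·f(k) − (k + 2/3) = 0.
d = 0 from the (1,0,1) case.
A polynomial solution: f(k) = 1/3.
R(k) = B(k−1)·f(k)/C(k) = 1/(3*k + 2); s_k = R·t_k = 3**(k + 1)*factorial(k).
Check: Δs_k = 3**(k + 1)*(3*k + 2)*factorial(k). ✓
Evaluate s at k=6 and k=2: 1574640 and 54; difference 1574586.

Σ = 1574586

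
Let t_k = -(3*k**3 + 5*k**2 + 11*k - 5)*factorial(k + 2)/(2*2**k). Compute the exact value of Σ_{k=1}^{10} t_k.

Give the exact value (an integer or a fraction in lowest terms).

Σ = -1927700793/2

t_(k+1)/t_k = (3*k**4 + 23*k**3 + 72*k**2 + 104*k + 42)/(2*(3*k**3 + 5*k**2 + 11*k - 5)).
Gosper form: A/B · C(k+1)/C(k) with A=k/2 + 3/2, B=1, C=k**3 + 5*k**2/3 + 11*k/3 - 5/3.
Solve (k/2 + 3/2)·f(k+1) − (1)·f(k) = k**3 + 5*k**2/3 + 11*k/3 - 5/3.
deg f ≤ 2 (via 1,0,3).
Solving with deg f ≤ 2: f(k) = 2*(3*k**2 - 4*k - 2)/3.
R(k) = B(k−1)·f(k)/C(k) = 2*(3*k**2 - 4*k - 2)/(3*k**3 + 5*k**2 + 11*k - 5); s_k = R·t_k = (-3*k**2 + 4*k + 2)*factorial(k + 2)/2**k.
Δs = -(3*k**3 + 5*k**2 + 11*k - 5)*factorial(k + 2)/(2*2**k), as required.
Telescoping: Σ = s_(11) − s_(1) = -1927700775/2 − (9) = -1927700793/2.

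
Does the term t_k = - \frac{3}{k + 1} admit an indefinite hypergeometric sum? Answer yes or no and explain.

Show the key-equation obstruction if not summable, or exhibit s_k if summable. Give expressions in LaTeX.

No — key equation has no polynomial f.

The ratio is (k + 1)/(k + 2).
Gosper form: A/B · C(k+1)/C(k) with A=k + 1, B=k + 2, C=1.
Solve (k + 1)·f(k+1) − (k + 1)·f(k) = 1.
Bound: deg f ≤ 0.
f = c0 ⇒ A·f(k+1) − B(k−1)·f(k) − C = -1. The system {-1 = 0} is inconsistent; no antidifference.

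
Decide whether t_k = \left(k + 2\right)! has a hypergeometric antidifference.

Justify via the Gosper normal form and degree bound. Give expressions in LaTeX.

No. Not Gosper-summable.

t_(k+1)/t_k = k + 3.
Gosper form: A/B · C(k+1)/C(k) with A=k + 3, B=1, C=1.
Solve (k + 3)·f(k+1) − (1)·f(k) = 1.
Bound: deg f ≤ -1.
Bound -1 < 0, so the key equation has no polynomial solution.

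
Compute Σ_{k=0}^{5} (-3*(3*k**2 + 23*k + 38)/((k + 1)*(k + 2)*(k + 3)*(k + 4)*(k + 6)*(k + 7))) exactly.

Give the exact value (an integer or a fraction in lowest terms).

Σ = -41/252

Compute t_(k+1)/t_k: get (k + 1)*(k + 6)*(23*k + 3*(k + 1)**2 + 61)/((k + 5)*(k + 8)*(3*k**2 + 23*k + 38)).
Gosper form: A/B · C(k+1)/C(k) with A=k + 1, B=k + 8, C=k**3 + 38*k**2/3 + 51*k + 190/3.
Key eq: (k + 1)·f(k+1) = (k + 7)·f(k) + (k**3 + 38*k**2/3 + 51*k + 190/3).
d = 6 from the (1,1,3) case.
Solve for f: f(k) = k*(k + 2)*(k + 4)*(k + 5)*(k**2 + 10*k + 27)/54 (degree 6 ≤ 6).
So s_k = (B(k−1)f/C)·t_k = (k*(k + 2)*(k + 4)*(k + 7)*(k**2 + 10*k + 27)/(18*(3*k**2 + 23*k + 38)))·t_k = k*(-k**2 - 10*k - 27)/(6*(k**3 + 10*k**2 + 27*k + 18)).
Δs = 3*(-3*k**2 - 23*k - 38)/(k**6 + 23*k**5 + 207*k**4 + 925*k**3 + 2144*k**2 + 2412*k + 1008), as required.
Evaluate s at k=6 and k=0: -41/252 and 0; difference -41/252.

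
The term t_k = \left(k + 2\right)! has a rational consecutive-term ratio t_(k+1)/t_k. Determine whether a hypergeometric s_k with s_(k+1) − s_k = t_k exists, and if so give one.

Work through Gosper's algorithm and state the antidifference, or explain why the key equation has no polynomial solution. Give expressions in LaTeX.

none — t_k is not Gosper-summable

Step 1: r(k) = k + 3.
Normal form (A,B,C) = (k + 3, 1, 1).
Set up (k + 3)·f(k+1) − (1)·f(k) − (1) = 0.
d = -1 from the (1,0,0) case.
deg f ≤ -1 is impossible — no certificate.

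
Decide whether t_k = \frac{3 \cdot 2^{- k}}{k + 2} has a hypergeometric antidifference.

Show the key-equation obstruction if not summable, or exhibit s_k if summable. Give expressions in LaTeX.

No — key equation has no polynomial f.

t_(k+1)/t_k = (k + 2)/(2*(k + 3)).
Factor: A=k/2 + 1; B=k + 3; C=1.
Need (k/2 + 1)·f(k+1) − (k + 2)·f(k) = 1.
From deg A=1, deg B=1, deg C=0: d=-1.
deg f ≤ -1 is impossible — no certificate.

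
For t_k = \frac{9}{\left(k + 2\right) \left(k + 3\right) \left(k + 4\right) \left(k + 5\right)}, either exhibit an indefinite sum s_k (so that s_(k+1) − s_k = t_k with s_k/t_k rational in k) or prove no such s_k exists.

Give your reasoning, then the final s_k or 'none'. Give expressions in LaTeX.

Compute t_(k+1)/t_k: get (k + 2)/(k + 6).
Normal form (A,B,C) = (k + 2, k + 6, 1).
Solve (k + 2)·f(k+1) − (k + 5)·f(k) = 1.
From deg A=1, deg B=1, deg C=0: d=3.
Match coefficients ⇒ f(k) = k*(k**2 + 9*k + 26)/72.
So s_k = (B(k−1)f/C)·t_k = (k*(k + 5)*(k**2 + 9*k + 26)/72)·t_k = k*(k**2 + 9*k + 26)/(8*(k + 2)*(k + 3)*(k + 4)).
Verify: 9/(k**4 + 14*k**3 + 71*k**2 + 154*k + 120) matches t_k.

s_k = \frac{k \left(k^{2} + 9 k + 26\right)}{8 \left(k + 2\right) \left(k + 3\right) \left(k + 4\right)}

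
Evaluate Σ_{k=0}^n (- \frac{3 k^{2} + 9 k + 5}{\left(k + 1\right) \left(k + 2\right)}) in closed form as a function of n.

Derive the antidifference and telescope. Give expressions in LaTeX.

S(n) = \frac{- 3 n^{2} - 8 n - 5}{n + 2}

Ratio r(k) = (k + 1)*(9*k + 3*(k + 1)**2 + 14)/((k + 3)*(3*k**2 + 9*k + 5)).
A = k + 1, B = k + 3, C = k**2 + 3*k + 5/3.
Need (k + 1)·f(k+1) − (k + 2)·f(k) = k**2 + 3*k + 5/3.
Degrees (1,1,2) ⇒ d ≤ 2.
A polynomial solution: f(k) = k*(3*k + 2)/3.
Get s_k = R·t_k = k*(-3*k - 2)/(k + 1) with R(k) = B(k−1)f(k)/C(k) = k*(k + 2)*(3*k + 2)/(3*k**2 + 9*k + 5).
Check: Δs_k = (-3*k**2 - 9*k - 5)/(k**2 + 3*k + 2). ✓
s_(n+1) = (-3*n**2 - 8*n - 5)/(n + 2) and s_(0) = 0, so S(n) = (-3*n**2 - 8*n - 5)/(n + 2).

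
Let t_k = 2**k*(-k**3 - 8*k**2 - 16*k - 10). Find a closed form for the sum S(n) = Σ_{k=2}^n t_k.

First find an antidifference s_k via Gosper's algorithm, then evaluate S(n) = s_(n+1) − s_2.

t_(k+1)/t_k = 2*(k**3 + 11*k**2 + 35*k + 35)/(k**3 + 8*k**2 + 16*k + 10).
A = 2, B = 1, C = k**3 + 8*k**2 + 16*k + 10.
Solve (2)·f(k+1) − (1)·f(k) = k**3 + 8*k**2 + 16*k + 10.
deg f ≤ 3 (via 0,0,3).
A polynomial solution: f(k) = k*(k**2 + 2*k + 2).
Certificate R = B(k−1)f/C = k*(k**2 + 2*k + 2)/(k**3 + 8*k**2 + 16*k + 10) gives s_k = 2**k*k*(-k**2 - 2*k - 2).
Δs = 2**k*(-k**3 - 8*k**2 - 16*k - 10), as required.
Telescope: S(n) = s_(n+1) − s_(2) = 2**(n + 1)*(-n**3 - 5*n**2 - 9*n - 5) − (-80) = -2*2**n*n**3 - 10*2**n*n**2 - 18*2**n*n - 10*2**n + 80.

S(n) = -2*2**n*n**3 - 10*2**n*n**2 - 18*2**n*n - 10*2**n + 80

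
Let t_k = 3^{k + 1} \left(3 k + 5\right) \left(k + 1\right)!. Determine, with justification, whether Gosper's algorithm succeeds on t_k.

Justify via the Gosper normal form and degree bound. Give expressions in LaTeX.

Yes. s_k = 3^{k + 1} \left(k + 1\right)!.

The ratio is 3*(k + 2)*(3*k + 8)/(3*k + 5).
Normal form (A,B,C) = (3*k + 6, 1, k + 5/3).
Key eq: (3*k + 6)·f(k+1) = (1)·f(k) + (k + 5/3).
deg f ≤ 0 (via 1,0,1).
Solve for f: f(k) = 1/3 (degree 0 ≤ 0).
Certificate R = B(k−1)f/C = 1/(3*k + 5) gives s_k = 3**(k + 1)*factorial(k + 1).
Verify: 3**(k + 1)*(3*k + 5)*factorial(k + 1) matches t_k.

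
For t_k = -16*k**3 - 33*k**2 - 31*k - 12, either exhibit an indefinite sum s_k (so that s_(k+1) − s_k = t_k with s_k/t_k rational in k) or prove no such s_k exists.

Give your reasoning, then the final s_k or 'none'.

s_k = k*(-4*k**3 - 3*k**2 - 3*k - 2)

Ratio r(k) = (16*k**3 + 81*k**2 + 145*k + 92)/(16*k**3 + 33*k**2 + 31*k + 12).
A = 1, B = 1, C = k**3 + 33*k**2/16 + 31*k/16 + 3/4.
Solve (1)·f(k+1) − (1)·f(k) = k**3 + 33*k**2/16 + 31*k/16 + 3/4.
deg f ≤ 4 (via 0,0,3).
A polynomial solution: f(k) = k*(4*k**3 + 3*k**2 + 3*k + 2)/16.
R(k) = B(k−1)·f(k)/C(k) = k*(4*k**3 + 3*k**2 + 3*k + 2)/(16*k**3 + 33*k**2 + 31*k + 12); s_k = R·t_k = k*(-4*k**3 - 3*k**2 - 3*k - 2).
Check: Δs_k = -16*k**3 - 33*k**2 - 31*k - 12. ✓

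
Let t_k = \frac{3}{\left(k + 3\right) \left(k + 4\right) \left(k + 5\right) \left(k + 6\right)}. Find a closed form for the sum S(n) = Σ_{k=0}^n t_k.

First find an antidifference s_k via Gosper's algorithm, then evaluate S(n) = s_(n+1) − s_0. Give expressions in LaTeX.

S(n) = \frac{n^{3} + 15 n^{2} + 74 n + 60}{60 \left(n^{3} + 15 n^{2} + 74 n + 120\right)}

r(k) = (k + 3)/(k + 7) after simplifying.
Factor: A=k + 3; B=k + 7; C=1.
f must satisfy (k + 3)·f(k+1) − (k + 6)·f(k) = 1.
Bound: deg f ≤ 3.
A polynomial solution: f(k) = k*(k**2 + 12*k + 47)/180.
R(k) = B(k−1)·f(k)/C(k) = k*(k + 6)*(k**2 + 12*k + 47)/180; s_k = R·t_k = k*(k**2 + 12*k + 47)/(60*(k + 3)*(k + 4)*(k + 5)).
Verify: 3/(k**4 + 18*k**3 + 119*k**2 + 342*k + 360) matches t_k.
s_(n+1) = (n**3 + 15*n**2 + 74*n + 60)/(60*(n**3 + 15*n**2 + 74*n + 120)) and s_(0) = 0, so S(n) = (n**3 + 15*n**2 + 74*n + 60)/(60*(n**3 + 15*n**2 + 74*n + 120)).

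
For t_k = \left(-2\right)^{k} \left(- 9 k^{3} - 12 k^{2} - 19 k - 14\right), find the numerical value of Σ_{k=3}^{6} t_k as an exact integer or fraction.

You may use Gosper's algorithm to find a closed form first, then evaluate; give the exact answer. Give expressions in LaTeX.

r(k) = 2*(-9*k**3 - 39*k**2 - 70*k - 54)/(9*k**3 + 12*k**2 + 19*k + 14) after simplifying.
A = -2, B = 1, C = k**3 + 4*k**2/3 + 19*k/9 + 14/9.
Set up (-2)·f(k+1) − (1)·f(k) − (k**3 + 4*k**2/3 + 19*k/9 + 14/9) = 0.
d = 3 from the (0,0,3) case.
Coefficient equations give f(k) = -(3*k**3 - 2*k**2 + 3*k + 2)/9.
Then R = B(k−1)f/C = -(3*k**3 - 2*k**2 + 3*k + 2)/(9*k**3 + 12*k**2 + 19*k + 14), so s_k = R(k)·t_k = (-2)**k*(3*k**3 - 2*k**2 + 3*k + 2).
s_(k+1) − s_k = (-2)**k*(-9*k**3 - 12*k**2 - 19*k - 14) = t_k.
Evaluate s at k=7 and k=3: -122112 and -592; difference -121520.

Σ = -121520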